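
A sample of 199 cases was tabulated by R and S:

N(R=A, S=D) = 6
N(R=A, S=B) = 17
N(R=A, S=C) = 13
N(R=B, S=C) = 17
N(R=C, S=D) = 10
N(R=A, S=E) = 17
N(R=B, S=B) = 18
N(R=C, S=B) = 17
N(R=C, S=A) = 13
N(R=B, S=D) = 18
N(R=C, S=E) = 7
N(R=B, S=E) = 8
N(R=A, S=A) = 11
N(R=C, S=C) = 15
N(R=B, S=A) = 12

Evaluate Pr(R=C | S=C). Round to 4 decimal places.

0.3333

Total with S=C: 13 + 17 + 15 = 45.
P(R=C | S=C) = 15/45 = 0.3333.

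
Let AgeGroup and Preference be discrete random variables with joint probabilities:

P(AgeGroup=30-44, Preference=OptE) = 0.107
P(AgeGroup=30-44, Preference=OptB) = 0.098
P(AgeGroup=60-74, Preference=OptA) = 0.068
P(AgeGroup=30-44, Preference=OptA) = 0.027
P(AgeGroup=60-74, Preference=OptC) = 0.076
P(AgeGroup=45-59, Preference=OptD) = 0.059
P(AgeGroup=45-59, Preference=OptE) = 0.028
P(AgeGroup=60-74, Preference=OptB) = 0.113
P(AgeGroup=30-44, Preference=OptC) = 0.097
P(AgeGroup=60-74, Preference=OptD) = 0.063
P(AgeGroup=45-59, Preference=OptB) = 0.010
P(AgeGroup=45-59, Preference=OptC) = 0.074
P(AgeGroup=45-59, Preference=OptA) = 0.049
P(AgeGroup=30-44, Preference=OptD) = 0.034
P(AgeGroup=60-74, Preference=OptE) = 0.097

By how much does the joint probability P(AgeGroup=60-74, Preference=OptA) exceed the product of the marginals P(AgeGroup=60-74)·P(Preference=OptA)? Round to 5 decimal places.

0.00795

P(AgeGroup=60-74) = 0.068 + 0.113 + 0.076 + 0.063 + 0.097 = 0.417.
P(Preference=OptA) = 0.027 + 0.049 + 0.068 = 0.144.
P(AgeGroup=60-74, Preference=OptA) − P(AgeGroup=60-74)P(Preference=OptA) = 0.068 − 0.417×0.144 = 0.00795.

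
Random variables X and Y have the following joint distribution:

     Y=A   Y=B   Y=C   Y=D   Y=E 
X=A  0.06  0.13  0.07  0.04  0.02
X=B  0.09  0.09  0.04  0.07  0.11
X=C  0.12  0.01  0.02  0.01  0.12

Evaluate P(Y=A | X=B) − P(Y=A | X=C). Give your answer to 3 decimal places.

P(X=B) = 0.09 + 0.09 + 0.04 + 0.07 + 0.11 = 0.40; P(Y=A | X=B) = 0.09/0.40 = 0.2250.
P(X=C) = 0.12 + 0.01 + 0.02 + 0.01 + 0.12 = 0.28; P(Y=A | X=C) = 0.12/0.28 = 0.4286.
Difference = -0.204.

-0.204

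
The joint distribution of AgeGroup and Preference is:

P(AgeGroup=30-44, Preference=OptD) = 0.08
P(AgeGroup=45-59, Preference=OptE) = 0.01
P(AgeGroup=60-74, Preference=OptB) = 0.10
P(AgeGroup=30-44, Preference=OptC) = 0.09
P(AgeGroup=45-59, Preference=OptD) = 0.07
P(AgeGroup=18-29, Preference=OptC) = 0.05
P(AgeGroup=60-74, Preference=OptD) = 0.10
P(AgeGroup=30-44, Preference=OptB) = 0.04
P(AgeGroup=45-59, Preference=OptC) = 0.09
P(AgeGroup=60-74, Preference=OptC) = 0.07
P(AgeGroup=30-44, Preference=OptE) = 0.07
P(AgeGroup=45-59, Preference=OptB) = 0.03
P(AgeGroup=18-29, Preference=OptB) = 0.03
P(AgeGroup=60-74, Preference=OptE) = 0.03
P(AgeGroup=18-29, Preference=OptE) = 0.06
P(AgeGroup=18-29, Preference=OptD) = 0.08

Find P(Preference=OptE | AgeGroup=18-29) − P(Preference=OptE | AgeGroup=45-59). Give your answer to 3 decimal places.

0.223

P(AgeGroup=18-29) = 0.03 + 0.05 + 0.08 + 0.06 = 0.22; P(Preference=OptE | AgeGroup=18-29) = 0.06/0.22 = 0.2727.
P(AgeGroup=45-59) = 0.03 + 0.09 + 0.07 + 0.01 = 0.20; P(Preference=OptE | AgeGroup=45-59) = 0.01/0.20 = 0.0500.
Difference = 0.223.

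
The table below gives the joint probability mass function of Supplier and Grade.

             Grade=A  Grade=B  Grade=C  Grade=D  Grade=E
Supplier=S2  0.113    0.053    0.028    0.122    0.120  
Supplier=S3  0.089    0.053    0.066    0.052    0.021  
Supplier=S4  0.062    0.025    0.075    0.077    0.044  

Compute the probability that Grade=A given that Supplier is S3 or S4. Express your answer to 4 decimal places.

P(Supplier=S3) = 0.089 + 0.053 + 0.066 + 0.052 + 0.021 = 0.281.
P(Supplier=S4) = 0.062 + 0.025 + 0.075 + 0.077 + 0.044 = 0.283.
P(Supplier ∈ {S3, S4}) = 0.281 + 0.283 = 0.564; P(Grade=A, Supplier ∈ {S3, S4}) = 0.089 + 0.062 = 0.151.
P(Grade=A | Supplier ∈ {S3, S4}) = 0.151/0.564 = 0.2677.

0.2677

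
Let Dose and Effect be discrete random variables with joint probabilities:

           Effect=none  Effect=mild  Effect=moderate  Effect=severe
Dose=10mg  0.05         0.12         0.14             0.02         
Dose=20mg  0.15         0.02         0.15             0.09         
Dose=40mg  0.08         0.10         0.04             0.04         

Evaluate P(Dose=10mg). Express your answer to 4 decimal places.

0.3300

P(Dose=10mg) = 0.05 + 0.12 + 0.14 + 0.02 = 0.33.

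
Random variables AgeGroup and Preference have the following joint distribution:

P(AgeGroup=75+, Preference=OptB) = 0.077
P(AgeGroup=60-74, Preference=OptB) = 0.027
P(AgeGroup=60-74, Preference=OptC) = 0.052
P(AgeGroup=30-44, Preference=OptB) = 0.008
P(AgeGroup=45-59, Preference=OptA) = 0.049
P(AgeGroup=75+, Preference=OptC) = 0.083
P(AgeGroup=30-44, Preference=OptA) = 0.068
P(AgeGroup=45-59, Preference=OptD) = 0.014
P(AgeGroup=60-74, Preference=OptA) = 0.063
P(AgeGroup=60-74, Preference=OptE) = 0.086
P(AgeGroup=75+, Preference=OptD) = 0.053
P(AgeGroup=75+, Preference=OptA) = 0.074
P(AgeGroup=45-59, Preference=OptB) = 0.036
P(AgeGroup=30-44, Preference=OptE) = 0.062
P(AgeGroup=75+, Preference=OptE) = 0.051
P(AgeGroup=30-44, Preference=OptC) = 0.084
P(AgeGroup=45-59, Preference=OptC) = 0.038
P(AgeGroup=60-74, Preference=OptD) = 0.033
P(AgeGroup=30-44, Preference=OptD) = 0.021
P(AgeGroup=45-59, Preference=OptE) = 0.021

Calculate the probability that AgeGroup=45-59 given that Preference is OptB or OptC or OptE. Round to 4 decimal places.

P(Preference=OptB) = 0.008 + 0.036 + 0.027 + 0.077 = 0.148.
P(Preference=OptC) = 0.084 + 0.038 + 0.052 + 0.083 = 0.257.
P(Preference=OptE) = 0.062 + 0.021 + 0.086 + 0.051 = 0.220.
P(Preference ∈ {OptB, OptC, OptE}) = 0.148 + 0.257 + 0.220 = 0.625; P(AgeGroup=45-59, Preference ∈ {OptB, OptC, OptE}) = 0.036 + 0.038 + 0.021 = 0.095.
P(AgeGroup=45-59 | Preference ∈ {OptB, OptC, OptE}) = 0.095/0.625 = 0.1520.

0.1520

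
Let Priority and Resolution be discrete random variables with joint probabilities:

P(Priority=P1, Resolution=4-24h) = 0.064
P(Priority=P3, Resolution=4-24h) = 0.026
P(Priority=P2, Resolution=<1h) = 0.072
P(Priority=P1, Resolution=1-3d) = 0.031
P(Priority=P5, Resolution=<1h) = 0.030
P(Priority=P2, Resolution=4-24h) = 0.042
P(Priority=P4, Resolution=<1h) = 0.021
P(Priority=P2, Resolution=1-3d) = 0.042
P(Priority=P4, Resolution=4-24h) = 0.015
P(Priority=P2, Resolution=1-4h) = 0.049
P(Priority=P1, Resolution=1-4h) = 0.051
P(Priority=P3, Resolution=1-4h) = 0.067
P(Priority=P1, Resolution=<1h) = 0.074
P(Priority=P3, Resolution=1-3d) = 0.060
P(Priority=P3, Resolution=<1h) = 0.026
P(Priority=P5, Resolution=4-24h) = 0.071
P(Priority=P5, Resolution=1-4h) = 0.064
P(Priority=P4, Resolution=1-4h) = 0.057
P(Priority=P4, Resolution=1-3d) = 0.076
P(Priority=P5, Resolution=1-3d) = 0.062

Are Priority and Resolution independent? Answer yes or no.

no

P(Priority=P4) = 0.169 and P(Resolution=1-3d) = 0.271, so their product is 0.04580, but P(Priority=P4, Resolution=1-3d) = 0.076. Since these differ, Priority and Resolution are not independent.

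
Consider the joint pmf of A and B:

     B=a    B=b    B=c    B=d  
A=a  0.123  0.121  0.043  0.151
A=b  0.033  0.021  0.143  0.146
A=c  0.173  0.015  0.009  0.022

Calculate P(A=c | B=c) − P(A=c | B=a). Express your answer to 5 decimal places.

P(B=c) = 0.043 + 0.143 + 0.009 = 0.195; P(A=c | B=c) = 0.009/0.195 = 0.046154.
P(B=a) = 0.123 + 0.033 + 0.173 = 0.329; P(A=c | B=a) = 0.173/0.329 = 0.525836.
Difference = -0.47968.

-0.47968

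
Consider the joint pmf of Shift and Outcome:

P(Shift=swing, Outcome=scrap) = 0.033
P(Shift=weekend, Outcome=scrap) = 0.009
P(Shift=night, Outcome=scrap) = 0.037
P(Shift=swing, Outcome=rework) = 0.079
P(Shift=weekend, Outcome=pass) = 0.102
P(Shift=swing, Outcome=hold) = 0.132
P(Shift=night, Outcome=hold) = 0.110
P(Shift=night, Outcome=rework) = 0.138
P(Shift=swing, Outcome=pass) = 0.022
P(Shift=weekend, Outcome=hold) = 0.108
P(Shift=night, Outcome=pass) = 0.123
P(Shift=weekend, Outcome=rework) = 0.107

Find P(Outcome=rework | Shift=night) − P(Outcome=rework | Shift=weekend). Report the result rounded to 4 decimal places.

0.0100

P(Shift=night) = 0.123 + 0.138 + 0.037 + 0.110 = 0.408; P(Outcome=rework | Shift=night) = 0.138/0.408 = 0.33824.
P(Shift=weekend) = 0.102 + 0.107 + 0.009 + 0.108 = 0.326; P(Outcome=rework | Shift=weekend) = 0.107/0.326 = 0.32822.
Difference = 0.0100.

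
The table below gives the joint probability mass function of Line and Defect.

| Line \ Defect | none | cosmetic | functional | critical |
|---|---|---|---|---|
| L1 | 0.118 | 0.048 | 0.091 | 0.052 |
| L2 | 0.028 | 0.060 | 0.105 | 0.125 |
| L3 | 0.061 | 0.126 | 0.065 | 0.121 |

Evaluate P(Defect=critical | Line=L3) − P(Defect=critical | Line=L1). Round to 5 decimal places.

P(Line=L3) = 0.061 + 0.126 + 0.065 + 0.121 = 0.373; P(Defect=critical | Line=L3) = 0.121/0.373 = 0.324397.
P(Line=L1) = 0.118 + 0.048 + 0.091 + 0.052 = 0.309; P(Defect=critical | Line=L1) = 0.052/0.309 = 0.168285.
Difference = 0.15611.

0.15611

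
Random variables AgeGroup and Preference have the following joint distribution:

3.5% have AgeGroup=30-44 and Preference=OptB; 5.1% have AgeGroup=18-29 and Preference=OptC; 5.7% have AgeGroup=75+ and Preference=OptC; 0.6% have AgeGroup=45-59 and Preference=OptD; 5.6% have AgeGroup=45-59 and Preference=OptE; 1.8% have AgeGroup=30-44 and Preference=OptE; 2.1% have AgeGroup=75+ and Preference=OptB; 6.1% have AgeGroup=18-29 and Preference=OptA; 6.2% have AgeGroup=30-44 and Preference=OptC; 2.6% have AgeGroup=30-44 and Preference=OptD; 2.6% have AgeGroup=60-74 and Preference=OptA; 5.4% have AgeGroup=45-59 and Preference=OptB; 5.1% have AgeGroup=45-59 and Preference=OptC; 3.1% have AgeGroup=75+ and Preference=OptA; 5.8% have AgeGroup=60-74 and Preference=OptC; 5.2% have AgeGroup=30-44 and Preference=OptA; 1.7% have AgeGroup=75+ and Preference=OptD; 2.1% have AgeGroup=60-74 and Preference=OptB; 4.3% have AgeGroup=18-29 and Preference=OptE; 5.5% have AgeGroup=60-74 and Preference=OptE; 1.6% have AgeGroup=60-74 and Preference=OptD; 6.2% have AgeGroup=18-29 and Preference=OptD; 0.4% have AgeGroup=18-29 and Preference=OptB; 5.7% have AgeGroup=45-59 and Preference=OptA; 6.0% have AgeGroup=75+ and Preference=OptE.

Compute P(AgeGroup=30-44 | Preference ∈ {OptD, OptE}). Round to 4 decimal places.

0.1226

P(Preference=OptD) = 0.062 + 0.026 + 0.006 + 0.016 + 0.017 = 0.127.
P(Preference=OptE) = 0.043 + 0.018 + 0.056 + 0.055 + 0.060 = 0.232.
P(Preference ∈ {OptD, OptE}) = 0.127 + 0.232 = 0.359; P(AgeGroup=30-44, Preference ∈ {OptD, OptE}) = 0.026 + 0.018 = 0.044.
P(AgeGroup=30-44 | Preference ∈ {OptD, OptE}) = 0.044/0.359 = 0.1226.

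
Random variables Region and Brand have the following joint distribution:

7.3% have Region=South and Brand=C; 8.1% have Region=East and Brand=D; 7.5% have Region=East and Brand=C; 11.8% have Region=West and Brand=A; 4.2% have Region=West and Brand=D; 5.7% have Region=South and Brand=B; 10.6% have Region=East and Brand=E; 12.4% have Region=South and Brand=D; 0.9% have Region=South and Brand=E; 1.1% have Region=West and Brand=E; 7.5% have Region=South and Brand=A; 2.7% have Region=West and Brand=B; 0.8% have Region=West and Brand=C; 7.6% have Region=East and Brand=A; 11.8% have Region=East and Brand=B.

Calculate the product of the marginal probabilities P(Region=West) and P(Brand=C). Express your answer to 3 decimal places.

0.032

P(Region=West) = 0.118 + 0.027 + 0.008 + 0.042 + 0.011 = 0.206.
P(Brand=C) = 0.073 + 0.075 + 0.008 = 0.156.
Product: 0.206 × 0.156 = 0.032.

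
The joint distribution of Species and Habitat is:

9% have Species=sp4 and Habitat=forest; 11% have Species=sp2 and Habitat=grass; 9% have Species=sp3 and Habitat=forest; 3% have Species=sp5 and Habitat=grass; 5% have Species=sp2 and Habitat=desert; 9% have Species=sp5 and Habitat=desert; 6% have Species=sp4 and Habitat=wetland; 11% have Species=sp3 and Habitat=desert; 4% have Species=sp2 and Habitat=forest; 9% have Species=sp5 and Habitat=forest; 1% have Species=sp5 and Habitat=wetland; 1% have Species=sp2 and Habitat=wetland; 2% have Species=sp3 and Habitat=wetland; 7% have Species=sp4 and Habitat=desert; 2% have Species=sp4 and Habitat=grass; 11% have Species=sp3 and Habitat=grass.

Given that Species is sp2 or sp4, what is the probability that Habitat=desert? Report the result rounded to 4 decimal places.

0.2667

P(Species=sp2) = 0.04 + 0.11 + 0.01 + 0.05 = 0.21.
P(Species=sp4) = 0.09 + 0.02 + 0.06 + 0.07 = 0.24.
P(Species ∈ {sp2, sp4}) = 0.21 + 0.24 = 0.45; P(Habitat=desert, Species ∈ {sp2, sp4}) = 0.05 + 0.07 = 0.12.
P(Habitat=desert | Species ∈ {sp2, sp4}) = 0.12/0.45 = 0.2667.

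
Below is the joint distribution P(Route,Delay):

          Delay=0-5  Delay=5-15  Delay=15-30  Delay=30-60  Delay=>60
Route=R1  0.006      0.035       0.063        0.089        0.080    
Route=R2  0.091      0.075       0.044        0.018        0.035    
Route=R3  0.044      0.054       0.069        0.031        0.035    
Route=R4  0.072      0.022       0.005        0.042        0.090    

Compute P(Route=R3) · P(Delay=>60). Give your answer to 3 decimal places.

0.056

P(Route=R3) = 0.044 + 0.054 + 0.069 + 0.031 + 0.035 = 0.233.
P(Delay=>60) = 0.080 + 0.035 + 0.035 + 0.090 = 0.240.
Product: 0.233 × 0.240 = 0.056.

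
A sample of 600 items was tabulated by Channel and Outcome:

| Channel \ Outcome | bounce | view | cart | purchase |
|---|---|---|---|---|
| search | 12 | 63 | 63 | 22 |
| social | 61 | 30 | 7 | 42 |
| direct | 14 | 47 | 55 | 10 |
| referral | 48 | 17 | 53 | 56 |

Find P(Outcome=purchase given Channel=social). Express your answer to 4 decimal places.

Total with Channel=social: 61 + 30 + 7 + 42 = 140.
P(Outcome=purchase | Channel=social) = 42/140 = 0.3000.

0.3000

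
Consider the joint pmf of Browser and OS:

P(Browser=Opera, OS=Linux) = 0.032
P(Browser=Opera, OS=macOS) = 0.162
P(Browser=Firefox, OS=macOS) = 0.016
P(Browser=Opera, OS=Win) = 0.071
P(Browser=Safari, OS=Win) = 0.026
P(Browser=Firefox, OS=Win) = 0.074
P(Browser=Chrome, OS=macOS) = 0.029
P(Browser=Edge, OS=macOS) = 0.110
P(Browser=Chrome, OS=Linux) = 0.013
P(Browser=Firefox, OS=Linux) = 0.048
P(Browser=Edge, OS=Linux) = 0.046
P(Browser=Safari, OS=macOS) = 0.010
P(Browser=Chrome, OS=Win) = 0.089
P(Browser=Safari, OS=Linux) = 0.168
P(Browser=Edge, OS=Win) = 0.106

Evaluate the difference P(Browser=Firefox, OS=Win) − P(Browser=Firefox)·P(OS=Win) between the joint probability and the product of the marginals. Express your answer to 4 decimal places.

0.0235

P(Browser=Firefox) = 0.074 + 0.016 + 0.048 = 0.138.
P(OS=Win) = 0.089 + 0.074 + 0.026 + 0.106 + 0.071 = 0.366.
P(Browser=Firefox, OS=Win) − P(Browser=Firefox)P(OS=Win) = 0.074 − 0.138×0.366 = 0.0235.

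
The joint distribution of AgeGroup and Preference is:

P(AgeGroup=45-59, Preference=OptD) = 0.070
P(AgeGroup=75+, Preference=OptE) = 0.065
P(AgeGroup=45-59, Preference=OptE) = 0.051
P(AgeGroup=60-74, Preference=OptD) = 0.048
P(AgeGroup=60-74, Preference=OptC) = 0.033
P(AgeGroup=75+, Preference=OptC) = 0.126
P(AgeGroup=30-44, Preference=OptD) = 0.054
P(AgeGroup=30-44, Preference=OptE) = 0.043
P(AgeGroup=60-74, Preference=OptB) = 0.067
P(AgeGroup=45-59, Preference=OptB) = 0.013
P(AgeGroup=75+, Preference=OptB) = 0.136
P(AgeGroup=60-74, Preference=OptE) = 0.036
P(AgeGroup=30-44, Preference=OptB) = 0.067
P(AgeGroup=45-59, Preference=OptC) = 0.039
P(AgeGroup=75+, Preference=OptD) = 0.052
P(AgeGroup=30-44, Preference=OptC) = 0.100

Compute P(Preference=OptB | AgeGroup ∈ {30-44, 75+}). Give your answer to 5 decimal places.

P(AgeGroup=30-44) = 0.067 + 0.100 + 0.054 + 0.043 = 0.264.
P(AgeGroup=75+) = 0.136 + 0.126 + 0.052 + 0.065 = 0.379.
P(AgeGroup ∈ {30-44, 75+}) = 0.264 + 0.379 = 0.643; P(Preference=OptB, AgeGroup ∈ {30-44, 75+}) = 0.067 + 0.136 = 0.203.
P(Preference=OptB | AgeGroup ∈ {30-44, 75+}) = 0.203/0.643 = 0.31571.

0.31571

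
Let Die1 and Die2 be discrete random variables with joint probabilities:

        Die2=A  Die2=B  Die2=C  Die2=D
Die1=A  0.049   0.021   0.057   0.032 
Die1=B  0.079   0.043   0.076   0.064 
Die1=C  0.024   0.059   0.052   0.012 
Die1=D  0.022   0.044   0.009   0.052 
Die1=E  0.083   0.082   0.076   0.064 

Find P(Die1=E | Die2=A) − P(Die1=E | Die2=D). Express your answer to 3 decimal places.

0.037

P(Die2=A) = 0.049 + 0.079 + 0.024 + 0.022 + 0.083 = 0.257; P(Die1=E | Die2=A) = 0.083/0.257 = 0.3230.
P(Die2=D) = 0.032 + 0.064 + 0.012 + 0.052 + 0.064 = 0.224; P(Die1=E | Die2=D) = 0.064/0.224 = 0.2857.
Difference = 0.037.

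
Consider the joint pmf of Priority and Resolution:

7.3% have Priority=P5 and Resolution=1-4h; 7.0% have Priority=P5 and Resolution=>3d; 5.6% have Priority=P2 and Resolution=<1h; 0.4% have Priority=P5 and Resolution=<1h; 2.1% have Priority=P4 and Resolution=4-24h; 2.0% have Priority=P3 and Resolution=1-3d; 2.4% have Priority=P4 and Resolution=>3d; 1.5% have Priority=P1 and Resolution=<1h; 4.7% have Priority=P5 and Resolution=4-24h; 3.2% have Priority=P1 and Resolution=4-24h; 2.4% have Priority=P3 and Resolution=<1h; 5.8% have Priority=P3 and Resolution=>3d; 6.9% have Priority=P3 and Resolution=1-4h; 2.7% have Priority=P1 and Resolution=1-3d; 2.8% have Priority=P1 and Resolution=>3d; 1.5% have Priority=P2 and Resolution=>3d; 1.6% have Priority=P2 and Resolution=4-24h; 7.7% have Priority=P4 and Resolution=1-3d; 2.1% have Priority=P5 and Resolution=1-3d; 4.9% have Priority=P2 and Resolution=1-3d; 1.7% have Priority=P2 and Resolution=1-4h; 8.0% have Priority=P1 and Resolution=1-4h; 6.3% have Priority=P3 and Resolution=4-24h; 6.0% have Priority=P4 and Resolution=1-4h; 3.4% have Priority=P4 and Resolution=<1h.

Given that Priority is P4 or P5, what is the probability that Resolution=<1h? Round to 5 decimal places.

0.08817

P(Priority=P4) = 0.034 + 0.060 + 0.021 + 0.077 + 0.024 = 0.216.
P(Priority=P5) = 0.004 + 0.073 + 0.047 + 0.021 + 0.070 = 0.215.
P(Priority ∈ {P4, P5}) = 0.216 + 0.215 = 0.431; P(Resolution=<1h, Priority ∈ {P4, P5}) = 0.034 + 0.004 = 0.038.
P(Resolution=<1h | Priority ∈ {P4, P5}) = 0.038/0.431 = 0.08817.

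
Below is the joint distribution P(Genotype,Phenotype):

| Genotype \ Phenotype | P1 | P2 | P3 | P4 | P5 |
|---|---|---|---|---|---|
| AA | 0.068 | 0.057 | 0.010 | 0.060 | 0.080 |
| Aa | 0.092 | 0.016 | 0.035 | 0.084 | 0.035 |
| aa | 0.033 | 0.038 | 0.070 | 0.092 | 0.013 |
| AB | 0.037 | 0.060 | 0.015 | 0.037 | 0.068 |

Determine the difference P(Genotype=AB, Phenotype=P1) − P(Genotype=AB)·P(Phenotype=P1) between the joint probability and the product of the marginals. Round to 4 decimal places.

-0.0129

P(Genotype=AB) = 0.037 + 0.060 + 0.015 + 0.037 + 0.068 = 0.217.
P(Phenotype=P1) = 0.068 + 0.092 + 0.033 + 0.037 = 0.230.
P(Genotype=AB, Phenotype=P1) − P(Genotype=AB)P(Phenotype=P1) = 0.037 − 0.217×0.230 = -0.0129.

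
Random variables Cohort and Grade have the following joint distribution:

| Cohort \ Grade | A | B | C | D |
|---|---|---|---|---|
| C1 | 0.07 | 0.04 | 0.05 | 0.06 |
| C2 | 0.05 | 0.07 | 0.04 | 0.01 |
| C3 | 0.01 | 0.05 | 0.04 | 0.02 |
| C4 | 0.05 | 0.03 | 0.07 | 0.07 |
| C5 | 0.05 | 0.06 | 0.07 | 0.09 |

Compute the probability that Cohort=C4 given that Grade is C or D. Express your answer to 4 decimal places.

0.2692

P(Grade=C) = 0.05 + 0.04 + 0.04 + 0.07 + 0.07 = 0.27.
P(Grade=D) = 0.06 + 0.01 + 0.02 + 0.07 + 0.09 = 0.25.
P(Grade ∈ {C, D}) = 0.27 + 0.25 = 0.52; P(Cohort=C4, Grade ∈ {C, D}) = 0.07 + 0.07 = 0.14.
P(Cohort=C4 | Grade ∈ {C, D}) = 0.14/0.52 = 0.2692.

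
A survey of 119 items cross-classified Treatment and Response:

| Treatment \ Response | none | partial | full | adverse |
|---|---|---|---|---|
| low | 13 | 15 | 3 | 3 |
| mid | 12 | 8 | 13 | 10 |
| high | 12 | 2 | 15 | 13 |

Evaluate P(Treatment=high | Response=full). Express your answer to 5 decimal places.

Total with Response=full: 3 + 13 + 15 = 31.
P(Treatment=high | Response=full) = 15/31 = 0.48387.

0.48387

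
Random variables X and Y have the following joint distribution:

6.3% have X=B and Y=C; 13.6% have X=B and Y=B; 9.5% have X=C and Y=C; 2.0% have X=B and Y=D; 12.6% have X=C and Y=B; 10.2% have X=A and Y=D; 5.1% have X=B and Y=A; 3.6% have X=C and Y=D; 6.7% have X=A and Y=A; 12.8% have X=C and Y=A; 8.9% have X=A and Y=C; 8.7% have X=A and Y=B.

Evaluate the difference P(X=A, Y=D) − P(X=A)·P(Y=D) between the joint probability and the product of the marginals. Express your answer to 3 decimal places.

0.047

P(X=A) = 0.067 + 0.087 + 0.089 + 0.102 = 0.345.
P(Y=D) = 0.102 + 0.020 + 0.036 = 0.158.
P(X=A, Y=D) − P(X=A)P(Y=D) = 0.102 − 0.345×0.158 = 0.047.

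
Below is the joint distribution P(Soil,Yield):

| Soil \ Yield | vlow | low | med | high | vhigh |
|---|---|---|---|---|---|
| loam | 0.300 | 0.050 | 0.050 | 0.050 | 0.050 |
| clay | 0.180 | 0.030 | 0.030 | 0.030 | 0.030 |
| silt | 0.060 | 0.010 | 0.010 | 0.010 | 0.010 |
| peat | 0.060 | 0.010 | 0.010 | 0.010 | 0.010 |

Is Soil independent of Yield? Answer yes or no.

yes

Every cell satisfies P(Soil,Yield) = P(Soil)·P(Yield). For instance P(Soil=peat) = 0.100, P(Yield=high) = 0.100, and 0.100×0.100 = 0.010 matches the joint entry. So Soil and Yield are independent.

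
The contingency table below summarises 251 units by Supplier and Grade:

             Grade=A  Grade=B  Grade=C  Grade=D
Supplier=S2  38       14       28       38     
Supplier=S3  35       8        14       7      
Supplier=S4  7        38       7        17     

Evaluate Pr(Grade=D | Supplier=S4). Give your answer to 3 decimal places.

0.246

Total with Supplier=S4: 7 + 38 + 7 + 17 = 69.
P(Grade=D | Supplier=S4) = 17/69 = 0.246.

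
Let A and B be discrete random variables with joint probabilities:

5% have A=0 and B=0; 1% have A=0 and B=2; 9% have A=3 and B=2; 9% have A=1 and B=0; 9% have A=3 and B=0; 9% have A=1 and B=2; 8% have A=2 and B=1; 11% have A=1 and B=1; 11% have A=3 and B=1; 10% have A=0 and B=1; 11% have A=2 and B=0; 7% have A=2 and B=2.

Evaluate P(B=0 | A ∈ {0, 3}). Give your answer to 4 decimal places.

P(A=0) = 0.05 + 0.10 + 0.01 = 0.16.
P(A=3) = 0.09 + 0.11 + 0.09 = 0.29.
P(A ∈ {0, 3}) = 0.16 + 0.29 = 0.45; P(B=0, A ∈ {0, 3}) = 0.05 + 0.09 = 0.14.
P(B=0 | A ∈ {0, 3}) = 0.14/0.45 = 0.3111.

0.3111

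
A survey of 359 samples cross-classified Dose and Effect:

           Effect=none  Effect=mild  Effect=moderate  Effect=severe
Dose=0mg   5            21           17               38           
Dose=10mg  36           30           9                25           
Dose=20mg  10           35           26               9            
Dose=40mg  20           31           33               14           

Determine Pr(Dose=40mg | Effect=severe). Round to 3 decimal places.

0.163

Total with Effect=severe: 38 + 25 + 9 + 14 = 86.
P(Dose=40mg | Effect=severe) = 14/86 = 0.163.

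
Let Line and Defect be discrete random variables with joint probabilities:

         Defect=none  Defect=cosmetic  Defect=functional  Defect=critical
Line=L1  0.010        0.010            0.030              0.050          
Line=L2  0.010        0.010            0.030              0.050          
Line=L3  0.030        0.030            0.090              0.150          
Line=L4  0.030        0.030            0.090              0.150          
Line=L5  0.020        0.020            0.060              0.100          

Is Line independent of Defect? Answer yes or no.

Every cell satisfies P(Line,Defect) = P(Line)·P(Defect). For instance P(Line=L1) = 0.100, P(Defect=none) = 0.100, and 0.100×0.100 = 0.010 matches the joint entry. So Line and Defect are independent.

yes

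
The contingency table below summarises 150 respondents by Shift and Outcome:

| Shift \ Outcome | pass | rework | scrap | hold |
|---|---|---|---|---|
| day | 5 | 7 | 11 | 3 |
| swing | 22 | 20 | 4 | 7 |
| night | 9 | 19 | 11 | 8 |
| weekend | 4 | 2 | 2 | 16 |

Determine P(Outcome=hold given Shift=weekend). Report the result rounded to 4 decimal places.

0.6667

Total with Shift=weekend: 4 + 2 + 2 + 16 = 24.
P(Outcome=hold | Shift=weekend) = 16/24 = 0.6667.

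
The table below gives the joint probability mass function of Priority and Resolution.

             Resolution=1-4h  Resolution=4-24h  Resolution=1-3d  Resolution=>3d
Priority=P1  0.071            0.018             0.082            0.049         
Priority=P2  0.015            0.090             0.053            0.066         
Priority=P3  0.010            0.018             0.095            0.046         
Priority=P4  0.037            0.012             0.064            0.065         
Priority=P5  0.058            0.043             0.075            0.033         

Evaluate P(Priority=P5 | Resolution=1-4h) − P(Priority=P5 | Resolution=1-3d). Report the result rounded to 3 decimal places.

0.100

P(Resolution=1-4h) = 0.071 + 0.015 + 0.010 + 0.037 + 0.058 = 0.191; P(Priority=P5 | Resolution=1-4h) = 0.058/0.191 = 0.3037.
P(Resolution=1-3d) = 0.082 + 0.053 + 0.095 + 0.064 + 0.075 = 0.369; P(Priority=P5 | Resolution=1-3d) = 0.075/0.369 = 0.2033.
Difference = 0.100.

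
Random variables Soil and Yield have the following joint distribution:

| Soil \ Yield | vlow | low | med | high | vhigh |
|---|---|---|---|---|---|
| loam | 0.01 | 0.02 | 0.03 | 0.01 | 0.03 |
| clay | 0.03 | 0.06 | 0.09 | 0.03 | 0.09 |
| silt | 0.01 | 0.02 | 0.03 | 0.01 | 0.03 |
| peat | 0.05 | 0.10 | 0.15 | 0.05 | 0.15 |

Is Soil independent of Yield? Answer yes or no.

yes

Every cell satisfies P(Soil,Yield) = P(Soil)·P(Yield). For instance P(Soil=clay) = 0.30, P(Yield=vlow) = 0.10, and 0.30×0.10 = 0.03 matches the joint entry. So Soil and Yield are independent.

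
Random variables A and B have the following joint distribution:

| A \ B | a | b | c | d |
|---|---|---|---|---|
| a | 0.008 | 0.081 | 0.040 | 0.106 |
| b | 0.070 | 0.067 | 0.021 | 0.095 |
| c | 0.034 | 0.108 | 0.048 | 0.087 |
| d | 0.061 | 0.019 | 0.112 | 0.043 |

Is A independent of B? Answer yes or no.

P(A=d) = 0.235 and P(B=c) = 0.221, so their product is 0.05194, but P(A=d, B=c) = 0.112. Since these differ, A and B are not independent.

no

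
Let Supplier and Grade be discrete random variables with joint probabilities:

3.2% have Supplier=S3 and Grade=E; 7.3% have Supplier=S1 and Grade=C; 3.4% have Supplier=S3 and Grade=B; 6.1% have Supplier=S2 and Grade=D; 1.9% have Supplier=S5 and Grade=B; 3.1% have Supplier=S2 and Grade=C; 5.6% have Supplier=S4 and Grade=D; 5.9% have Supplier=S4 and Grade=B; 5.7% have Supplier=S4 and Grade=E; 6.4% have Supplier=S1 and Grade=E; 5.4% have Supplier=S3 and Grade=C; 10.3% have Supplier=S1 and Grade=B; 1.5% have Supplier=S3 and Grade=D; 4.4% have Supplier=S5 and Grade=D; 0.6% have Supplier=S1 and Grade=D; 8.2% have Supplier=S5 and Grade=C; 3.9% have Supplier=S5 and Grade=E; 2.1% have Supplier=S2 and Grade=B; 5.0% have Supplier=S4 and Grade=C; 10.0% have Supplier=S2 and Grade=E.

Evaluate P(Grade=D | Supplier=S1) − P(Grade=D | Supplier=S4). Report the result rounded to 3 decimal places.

P(Supplier=S1) = 0.103 + 0.073 + 0.006 + 0.064 = 0.246; P(Grade=D | Supplier=S1) = 0.006/0.246 = 0.0244.
P(Supplier=S4) = 0.059 + 0.050 + 0.056 + 0.057 = 0.222; P(Grade=D | Supplier=S4) = 0.056/0.222 = 0.2523.
Difference = -0.228.

-0.228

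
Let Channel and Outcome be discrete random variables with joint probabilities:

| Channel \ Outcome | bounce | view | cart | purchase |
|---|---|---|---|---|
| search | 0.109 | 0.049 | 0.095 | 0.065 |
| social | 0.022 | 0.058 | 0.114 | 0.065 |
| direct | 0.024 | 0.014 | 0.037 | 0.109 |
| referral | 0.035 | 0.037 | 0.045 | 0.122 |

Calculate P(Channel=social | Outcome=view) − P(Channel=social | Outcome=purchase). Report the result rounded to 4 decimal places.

P(Outcome=view) = 0.049 + 0.058 + 0.014 + 0.037 = 0.158; P(Channel=social | Outcome=view) = 0.058/0.158 = 0.36709.
P(Outcome=purchase) = 0.065 + 0.065 + 0.109 + 0.122 = 0.361; P(Channel=social | Outcome=purchase) = 0.065/0.361 = 0.18006.
Difference = 0.1870.

0.1870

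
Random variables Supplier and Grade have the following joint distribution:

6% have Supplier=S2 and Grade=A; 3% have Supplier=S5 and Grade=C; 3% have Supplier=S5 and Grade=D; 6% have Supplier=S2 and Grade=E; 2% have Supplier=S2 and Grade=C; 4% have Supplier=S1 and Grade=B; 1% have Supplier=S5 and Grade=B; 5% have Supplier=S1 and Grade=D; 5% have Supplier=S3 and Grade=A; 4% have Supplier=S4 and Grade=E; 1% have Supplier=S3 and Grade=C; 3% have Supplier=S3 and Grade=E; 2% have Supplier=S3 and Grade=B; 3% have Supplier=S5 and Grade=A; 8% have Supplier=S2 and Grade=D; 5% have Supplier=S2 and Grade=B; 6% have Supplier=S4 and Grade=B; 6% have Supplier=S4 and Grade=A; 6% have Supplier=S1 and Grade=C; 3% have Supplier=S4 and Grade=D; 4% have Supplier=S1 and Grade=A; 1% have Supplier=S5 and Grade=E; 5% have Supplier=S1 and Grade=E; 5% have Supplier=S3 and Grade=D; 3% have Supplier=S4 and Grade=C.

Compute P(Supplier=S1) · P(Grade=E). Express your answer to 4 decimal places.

0.0456

P(Supplier=S1) = 0.04 + 0.04 + 0.06 + 0.05 + 0.05 = 0.24.
P(Grade=E) = 0.05 + 0.06 + 0.03 + 0.04 + 0.01 = 0.19.
Product: 0.24 × 0.19 = 0.0456.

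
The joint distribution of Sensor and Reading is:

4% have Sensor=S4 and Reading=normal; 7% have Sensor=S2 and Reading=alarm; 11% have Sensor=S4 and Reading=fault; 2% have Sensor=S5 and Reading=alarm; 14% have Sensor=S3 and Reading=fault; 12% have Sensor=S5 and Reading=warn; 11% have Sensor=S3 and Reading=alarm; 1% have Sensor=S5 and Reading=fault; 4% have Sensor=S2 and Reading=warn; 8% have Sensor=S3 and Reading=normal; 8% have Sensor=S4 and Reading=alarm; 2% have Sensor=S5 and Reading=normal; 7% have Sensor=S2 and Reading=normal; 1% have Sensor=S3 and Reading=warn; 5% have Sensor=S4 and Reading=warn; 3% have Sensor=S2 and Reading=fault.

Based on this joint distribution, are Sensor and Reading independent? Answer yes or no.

P(Sensor=S5) = 0.17 and P(Reading=warn) = 0.22, so their product is 0.0374, but P(Sensor=S5, Reading=warn) = 0.12. Since these differ, Sensor and Reading are not independent.

no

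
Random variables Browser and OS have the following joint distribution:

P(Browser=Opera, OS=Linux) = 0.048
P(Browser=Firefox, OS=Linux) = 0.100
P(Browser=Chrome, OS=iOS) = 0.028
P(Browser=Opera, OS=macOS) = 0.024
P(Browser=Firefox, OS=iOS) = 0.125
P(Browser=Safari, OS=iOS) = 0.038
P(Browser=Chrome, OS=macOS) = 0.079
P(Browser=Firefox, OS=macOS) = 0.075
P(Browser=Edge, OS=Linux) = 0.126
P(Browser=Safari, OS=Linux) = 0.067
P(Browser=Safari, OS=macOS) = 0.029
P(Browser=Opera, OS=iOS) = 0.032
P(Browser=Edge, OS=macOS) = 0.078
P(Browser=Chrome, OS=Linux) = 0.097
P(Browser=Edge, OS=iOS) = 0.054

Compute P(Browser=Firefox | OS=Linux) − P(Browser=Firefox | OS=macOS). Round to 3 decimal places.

-0.035

P(OS=Linux) = 0.097 + 0.100 + 0.067 + 0.126 + 0.048 = 0.438; P(Browser=Firefox | OS=Linux) = 0.100/0.438 = 0.2283.
P(OS=macOS) = 0.079 + 0.075 + 0.029 + 0.078 + 0.024 = 0.285; P(Browser=Firefox | OS=macOS) = 0.075/0.285 = 0.2632.
Difference = -0.035.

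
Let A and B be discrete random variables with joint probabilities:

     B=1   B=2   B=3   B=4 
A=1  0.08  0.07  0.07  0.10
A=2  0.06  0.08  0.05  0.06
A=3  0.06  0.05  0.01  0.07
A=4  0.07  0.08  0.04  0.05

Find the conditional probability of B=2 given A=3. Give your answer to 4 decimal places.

0.2632

P(A=3) = 0.06 + 0.05 + 0.01 + 0.07 = 0.19.
P(B=2 | A=3) = 0.05/0.19 = 0.2632.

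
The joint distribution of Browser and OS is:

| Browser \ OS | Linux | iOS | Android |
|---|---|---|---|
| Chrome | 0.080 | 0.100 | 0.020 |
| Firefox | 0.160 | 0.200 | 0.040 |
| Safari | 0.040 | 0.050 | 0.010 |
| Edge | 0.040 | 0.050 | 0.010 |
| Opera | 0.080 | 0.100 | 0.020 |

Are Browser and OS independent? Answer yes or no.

yes

Every cell satisfies P(Browser,OS) = P(Browser)·P(OS). For instance P(Browser=Firefox) = 0.400, P(OS=Android) = 0.100, and 0.400×0.100 = 0.040 matches the joint entry. So Browser and OS are independent.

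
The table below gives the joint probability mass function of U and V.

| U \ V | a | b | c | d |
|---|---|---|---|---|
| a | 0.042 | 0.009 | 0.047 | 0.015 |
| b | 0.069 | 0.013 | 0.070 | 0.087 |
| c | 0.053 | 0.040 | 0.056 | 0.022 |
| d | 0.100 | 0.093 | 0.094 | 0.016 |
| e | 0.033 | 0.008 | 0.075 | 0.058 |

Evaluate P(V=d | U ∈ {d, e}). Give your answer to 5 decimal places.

0.15514

P(U=d) = 0.100 + 0.093 + 0.094 + 0.016 = 0.303.
P(U=e) = 0.033 + 0.008 + 0.075 + 0.058 = 0.174.
P(U ∈ {d, e}) = 0.303 + 0.174 = 0.477; P(V=d, U ∈ {d, e}) = 0.016 + 0.058 = 0.074.
P(V=d | U ∈ {d, e}) = 0.074/0.477 = 0.15514.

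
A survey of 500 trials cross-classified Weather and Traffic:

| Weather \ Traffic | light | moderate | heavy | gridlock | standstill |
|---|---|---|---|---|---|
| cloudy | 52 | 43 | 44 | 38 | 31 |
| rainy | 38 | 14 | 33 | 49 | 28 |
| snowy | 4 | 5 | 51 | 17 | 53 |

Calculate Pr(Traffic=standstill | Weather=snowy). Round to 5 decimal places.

Total with Weather=snowy: 4 + 5 + 51 + 17 + 53 = 130.
P(Traffic=standstill | Weather=snowy) = 53/130 = 0.40769.

0.40769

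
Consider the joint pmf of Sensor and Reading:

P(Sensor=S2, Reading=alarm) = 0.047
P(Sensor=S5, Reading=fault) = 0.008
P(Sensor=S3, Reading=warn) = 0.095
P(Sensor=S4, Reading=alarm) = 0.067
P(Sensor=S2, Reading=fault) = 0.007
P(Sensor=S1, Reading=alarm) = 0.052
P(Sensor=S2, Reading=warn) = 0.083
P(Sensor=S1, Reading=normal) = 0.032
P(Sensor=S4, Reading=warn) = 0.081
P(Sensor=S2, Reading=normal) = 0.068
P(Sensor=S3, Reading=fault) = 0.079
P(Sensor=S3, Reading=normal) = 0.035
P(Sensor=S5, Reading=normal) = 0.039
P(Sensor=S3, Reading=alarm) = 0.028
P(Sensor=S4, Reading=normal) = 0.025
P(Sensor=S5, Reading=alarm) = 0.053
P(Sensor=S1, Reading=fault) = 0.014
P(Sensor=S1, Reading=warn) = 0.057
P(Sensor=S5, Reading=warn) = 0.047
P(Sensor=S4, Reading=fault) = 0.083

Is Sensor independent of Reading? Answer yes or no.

P(Sensor=S4) = 0.256 and P(Reading=fault) = 0.191, so their product is 0.04890, but P(Sensor=S4, Reading=fault) = 0.083. Since these differ, Sensor and Reading are not independent.

no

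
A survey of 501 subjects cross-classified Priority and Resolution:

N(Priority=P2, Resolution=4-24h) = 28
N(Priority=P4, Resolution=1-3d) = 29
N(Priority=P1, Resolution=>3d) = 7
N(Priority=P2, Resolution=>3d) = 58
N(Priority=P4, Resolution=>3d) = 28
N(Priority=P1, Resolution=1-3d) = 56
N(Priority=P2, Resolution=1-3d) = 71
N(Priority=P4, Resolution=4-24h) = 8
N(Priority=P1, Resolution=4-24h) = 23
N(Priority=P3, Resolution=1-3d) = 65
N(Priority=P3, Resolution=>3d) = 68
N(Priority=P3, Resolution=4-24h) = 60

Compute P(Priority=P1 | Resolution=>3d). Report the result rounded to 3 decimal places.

0.043

Total with Resolution=>3d: 7 + 58 + 68 + 28 = 161.
P(Priority=P1 | Resolution=>3d) = 7/161 = 0.043.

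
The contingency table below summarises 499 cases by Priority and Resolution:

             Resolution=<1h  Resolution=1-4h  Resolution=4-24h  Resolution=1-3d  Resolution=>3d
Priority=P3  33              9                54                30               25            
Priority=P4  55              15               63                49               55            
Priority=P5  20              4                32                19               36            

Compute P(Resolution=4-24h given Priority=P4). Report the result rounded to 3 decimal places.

Total with Priority=P4: 55 + 15 + 63 + 49 + 55 = 237.
P(Resolution=4-24h | Priority=P4) = 63/237 = 0.266.

0.266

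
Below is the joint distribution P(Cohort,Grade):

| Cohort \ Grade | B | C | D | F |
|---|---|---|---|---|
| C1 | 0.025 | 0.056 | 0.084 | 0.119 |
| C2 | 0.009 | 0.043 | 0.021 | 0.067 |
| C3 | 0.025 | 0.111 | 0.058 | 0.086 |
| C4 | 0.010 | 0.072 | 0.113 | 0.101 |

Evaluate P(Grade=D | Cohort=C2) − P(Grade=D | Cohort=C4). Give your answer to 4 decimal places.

P(Cohort=C2) = 0.009 + 0.043 + 0.021 + 0.067 = 0.140; P(Grade=D | Cohort=C2) = 0.021/0.140 = 0.15000.
P(Cohort=C4) = 0.010 + 0.072 + 0.113 + 0.101 = 0.296; P(Grade=D | Cohort=C4) = 0.113/0.296 = 0.38176.
Difference = -0.2318.

-0.2318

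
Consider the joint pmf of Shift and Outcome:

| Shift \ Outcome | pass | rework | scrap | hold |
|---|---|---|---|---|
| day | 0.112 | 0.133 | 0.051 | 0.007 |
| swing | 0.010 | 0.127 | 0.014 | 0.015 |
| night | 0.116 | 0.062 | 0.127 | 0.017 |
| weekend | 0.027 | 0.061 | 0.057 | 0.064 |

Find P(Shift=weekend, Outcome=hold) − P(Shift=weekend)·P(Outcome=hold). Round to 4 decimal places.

0.0425

P(Shift=weekend) = 0.027 + 0.061 + 0.057 + 0.064 = 0.209.
P(Outcome=hold) = 0.007 + 0.015 + 0.017 + 0.064 = 0.103.
P(Shift=weekend, Outcome=hold) − P(Shift=weekend)P(Outcome=hold) = 0.064 − 0.209×0.103 = 0.0425.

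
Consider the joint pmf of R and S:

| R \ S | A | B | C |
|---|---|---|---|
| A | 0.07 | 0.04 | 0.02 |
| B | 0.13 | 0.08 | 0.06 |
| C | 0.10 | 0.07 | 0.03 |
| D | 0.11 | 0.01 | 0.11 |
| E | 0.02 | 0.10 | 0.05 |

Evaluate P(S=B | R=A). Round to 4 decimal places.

0.3077

P(R=A) = 0.07 + 0.04 + 0.02 = 0.13.
P(S=B | R=A) = 0.04/0.13 = 0.3077.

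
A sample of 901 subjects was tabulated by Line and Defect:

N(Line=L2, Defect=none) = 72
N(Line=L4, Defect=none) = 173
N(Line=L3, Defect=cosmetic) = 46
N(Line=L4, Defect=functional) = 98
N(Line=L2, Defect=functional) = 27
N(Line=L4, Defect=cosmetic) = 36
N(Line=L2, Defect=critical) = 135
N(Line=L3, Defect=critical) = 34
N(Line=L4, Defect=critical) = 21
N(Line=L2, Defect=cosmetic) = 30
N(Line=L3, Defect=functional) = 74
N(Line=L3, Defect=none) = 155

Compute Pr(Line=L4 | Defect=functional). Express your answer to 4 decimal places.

Total with Defect=functional: 27 + 74 + 98 = 199.
P(Line=L4 | Defect=functional) = 98/199 = 0.4925.

0.4925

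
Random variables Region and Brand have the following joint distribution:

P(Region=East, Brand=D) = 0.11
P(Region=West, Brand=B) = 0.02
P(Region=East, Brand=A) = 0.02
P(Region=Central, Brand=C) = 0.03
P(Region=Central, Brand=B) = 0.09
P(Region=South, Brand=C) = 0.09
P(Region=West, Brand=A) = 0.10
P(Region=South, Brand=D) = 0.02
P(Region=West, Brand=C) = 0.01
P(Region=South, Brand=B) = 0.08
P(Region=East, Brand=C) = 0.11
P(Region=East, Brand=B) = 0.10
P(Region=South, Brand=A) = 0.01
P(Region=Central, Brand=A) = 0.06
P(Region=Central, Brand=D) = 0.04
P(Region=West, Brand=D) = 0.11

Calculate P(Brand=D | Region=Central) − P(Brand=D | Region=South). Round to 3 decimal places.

P(Region=Central) = 0.06 + 0.09 + 0.03 + 0.04 = 0.22; P(Brand=D | Region=Central) = 0.04/0.22 = 0.1818.
P(Region=South) = 0.01 + 0.08 + 0.09 + 0.02 = 0.20; P(Brand=D | Region=South) = 0.02/0.20 = 0.1000.
Difference = 0.082.

0.082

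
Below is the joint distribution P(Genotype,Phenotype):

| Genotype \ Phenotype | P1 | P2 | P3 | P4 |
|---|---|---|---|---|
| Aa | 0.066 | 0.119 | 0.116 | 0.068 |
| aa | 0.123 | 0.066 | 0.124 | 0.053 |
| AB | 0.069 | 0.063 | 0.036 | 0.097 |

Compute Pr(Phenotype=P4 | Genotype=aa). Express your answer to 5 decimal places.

0.14481

P(Genotype=aa) = 0.123 + 0.066 + 0.124 + 0.053 = 0.366.
P(Phenotype=P4 | Genotype=aa) = 0.053/0.366 = 0.14481.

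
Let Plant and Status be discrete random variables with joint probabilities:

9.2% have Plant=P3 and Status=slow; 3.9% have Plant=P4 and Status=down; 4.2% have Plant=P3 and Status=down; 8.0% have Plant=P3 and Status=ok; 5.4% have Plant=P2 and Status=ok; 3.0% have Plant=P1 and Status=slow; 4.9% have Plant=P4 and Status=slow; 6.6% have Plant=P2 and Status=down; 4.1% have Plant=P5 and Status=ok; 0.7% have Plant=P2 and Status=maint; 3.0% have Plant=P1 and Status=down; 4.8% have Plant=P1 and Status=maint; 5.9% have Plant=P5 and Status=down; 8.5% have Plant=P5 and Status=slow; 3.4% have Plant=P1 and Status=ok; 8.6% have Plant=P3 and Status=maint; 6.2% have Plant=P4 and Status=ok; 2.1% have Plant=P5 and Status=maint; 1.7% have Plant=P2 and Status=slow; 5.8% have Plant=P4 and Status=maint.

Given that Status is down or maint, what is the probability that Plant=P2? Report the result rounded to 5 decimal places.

0.16009

P(Status=down) = 0.030 + 0.066 + 0.042 + 0.039 + 0.059 = 0.236.
P(Status=maint) = 0.048 + 0.007 + 0.086 + 0.058 + 0.021 = 0.220.
P(Status ∈ {down, maint}) = 0.236 + 0.220 = 0.456; P(Plant=P2, Status ∈ {down, maint}) = 0.066 + 0.007 = 0.073.
P(Plant=P2 | Status ∈ {down, maint}) = 0.073/0.456 = 0.16009.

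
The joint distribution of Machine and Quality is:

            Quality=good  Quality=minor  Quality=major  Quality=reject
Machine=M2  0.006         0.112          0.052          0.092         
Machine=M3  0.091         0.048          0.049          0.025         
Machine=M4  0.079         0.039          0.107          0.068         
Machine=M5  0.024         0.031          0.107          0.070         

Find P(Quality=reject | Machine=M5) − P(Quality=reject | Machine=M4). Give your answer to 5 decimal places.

0.06964

P(Machine=M5) = 0.024 + 0.031 + 0.107 + 0.070 = 0.232; P(Quality=reject | Machine=M5) = 0.070/0.232 = 0.301724.
P(Machine=M4) = 0.079 + 0.039 + 0.107 + 0.068 = 0.293; P(Quality=reject | Machine=M4) = 0.068/0.293 = 0.232082.
Difference = 0.06964.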